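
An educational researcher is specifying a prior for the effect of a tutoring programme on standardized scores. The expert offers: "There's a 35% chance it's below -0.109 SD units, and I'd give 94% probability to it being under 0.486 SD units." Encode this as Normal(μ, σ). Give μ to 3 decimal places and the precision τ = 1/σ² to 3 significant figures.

For Normal(μ,σ), the p-quantile is μ + z_p·σ. Here z_{0.35} = -0.3853, z_{0.94} = 1.555.
So -0.109 = μ − 0.3853σ and 0.486 = μ + 1.555σ.
Subtracting: σ = (0.486 − -0.109)/(1.555 − (-0.3853)) = 0.307.
Then μ = -0.109 − (-0.3853)·0.307 = 0.009.
Precision τ = 1/σ² = 1/0.3067² = 10.6.

μ = 0.009, τ = 10.6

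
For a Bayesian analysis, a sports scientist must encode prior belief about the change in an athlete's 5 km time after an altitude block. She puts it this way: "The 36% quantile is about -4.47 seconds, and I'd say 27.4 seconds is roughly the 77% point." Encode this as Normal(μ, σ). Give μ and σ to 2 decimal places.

μ = 5.94, σ = 29.04

The p-quantile of Normal(μ,σ) is μ + z_p·σ, with z_{0.36} = -0.3585 and z_{0.77} = 0.7388.
Eliminate σ: μ = (z₂·x₁ − z₁·x₂)/(z₂ − z₁) = (0.7388·-4.47 − (-0.3585)·27.4)/1.097 = 5.94.
Then σ = (x₂ − x₁)/(z₂ − z₁) = (27.4 − -4.47)/1.097 = 29.04.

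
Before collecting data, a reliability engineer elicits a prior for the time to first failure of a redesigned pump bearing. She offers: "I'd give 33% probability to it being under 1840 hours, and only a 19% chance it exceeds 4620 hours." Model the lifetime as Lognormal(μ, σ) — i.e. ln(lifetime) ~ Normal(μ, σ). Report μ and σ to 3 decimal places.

If T ~ Lognormal(μ,σ) then ln T ~ Normal(μ,σ), so the p-quantile of ln T is μ + z_p·σ.
ln(1840) = 7.518 and ln(4620) = 8.438; z_{0.33} = -0.4399, z_{0.81} = 0.8779.
σ = (8.438 − 7.518)/(0.8779 − (-0.4399)) = 0.699.
μ = 7.518 − (-0.4399)·0.699 = 7.825.

μ ≈ 7.825, σ ≈ 0.699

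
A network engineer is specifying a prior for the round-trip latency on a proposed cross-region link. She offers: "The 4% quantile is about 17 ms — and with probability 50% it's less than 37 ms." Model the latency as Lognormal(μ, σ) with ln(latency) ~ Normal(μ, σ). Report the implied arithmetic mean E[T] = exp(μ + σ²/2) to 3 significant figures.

E[T] ≈ 40.8 ms

If T ~ Lognormal(μ,σ) then ln T ~ Normal(μ,σ), so the p-quantile of ln T is μ + z_p·σ.
ln(17) = 2.833 and ln(37) = 3.611; z_{0.04} = -1.751, z_{0.5} = 0.
σ = (3.611 − 2.833)/(0 − (-1.751)) = 0.444.
μ = 2.833 − (-1.751)·0.444 = 3.611.
E[T] = exp(μ + σ²/2) = exp(3.611 + 0.0987) = 40.8 ms.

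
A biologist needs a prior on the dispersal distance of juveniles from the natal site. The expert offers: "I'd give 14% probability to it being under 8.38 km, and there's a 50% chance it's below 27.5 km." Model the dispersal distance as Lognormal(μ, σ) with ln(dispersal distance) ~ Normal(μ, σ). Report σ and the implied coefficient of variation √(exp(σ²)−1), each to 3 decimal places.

σ ≈ 1.100, CV ≈ 1.534

If T ~ Lognormal(μ,σ) then ln T ~ Normal(μ,σ), so the p-quantile of ln T is μ + z_p·σ.
ln(8.38) = 2.126 and ln(27.5) = 3.314; z_{0.14} = -1.08, z_{0.5} = 0.
σ = (3.314 − 2.126)/(0 − (-1.08)) = 1.100.
μ = 2.126 − (-1.08)·1.100 = 3.314.
CV = √(exp(σ²)−1) = √(exp(1.2100)−1) = 1.534.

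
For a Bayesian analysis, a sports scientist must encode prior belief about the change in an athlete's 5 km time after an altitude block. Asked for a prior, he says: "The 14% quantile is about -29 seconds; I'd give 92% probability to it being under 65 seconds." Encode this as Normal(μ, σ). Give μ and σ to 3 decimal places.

μ = 11.859, σ = 37.821

For Normal(μ,σ), the p-quantile is μ + z_p·σ. Here z_{0.14} = -1.08, z_{0.92} = 1.405.
So -29 = μ − 1.08σ and 65 = μ + 1.405σ.
Subtracting: σ = (65 − -29)/(1.405 − (-1.08)) = 37.821.
Then μ = -29 − (-1.08)·37.821 = 11.859.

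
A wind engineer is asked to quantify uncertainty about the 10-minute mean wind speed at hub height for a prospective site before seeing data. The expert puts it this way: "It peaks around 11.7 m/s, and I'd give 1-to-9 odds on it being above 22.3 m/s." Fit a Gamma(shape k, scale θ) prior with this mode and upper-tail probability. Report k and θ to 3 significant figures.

k ≈ 5.6, θ ≈ 2.55

Gamma(k,θ) with k>1 has mode (k−1)θ, so θ = 11.7/(k−1).
Need P(X < 22.3) = 0.9 with θ tied to k this way. Start at k = 2, θ = 11.7: P(X<22.3) ≈ 0.568.
Too low — raise k to concentrate. Iterating converges to k ≈ 5.6.
Then θ = 11.7/(5.6−1) ≈ 2.55.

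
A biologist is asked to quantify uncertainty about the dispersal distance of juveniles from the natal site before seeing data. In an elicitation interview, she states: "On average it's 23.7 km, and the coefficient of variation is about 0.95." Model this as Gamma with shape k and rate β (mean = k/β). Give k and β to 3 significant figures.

For Gamma(k, rate β): mean = k/β, variance = k/β², so CV = 1/√k.
CV = 0.95, hence k = 1/CV² = 1.11.
Then β = k/mean = 1.11/23.7 = 0.0468.

k ≈ 1.11, β ≈ 0.0468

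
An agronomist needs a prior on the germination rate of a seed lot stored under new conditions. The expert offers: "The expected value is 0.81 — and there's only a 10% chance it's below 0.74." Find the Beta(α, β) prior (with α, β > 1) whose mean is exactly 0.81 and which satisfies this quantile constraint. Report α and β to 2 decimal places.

With mean 0.81 fixed, write α = 0.81s, β = 0.19s where s = α+β.
Need P(θ < 0.74) = 0.1 under Beta(0.81s, 0.19s). Normal approximation: (q−m)/√(m(1−m)/s) ≈ z_{0.1} = -1.28, so s ≈ 0.81·0.19·(-1.28)²/(0.74−0.81)² = 51.6.
At s = 51.6: P(θ<0.74) ≈ 0.105. Adjusting to match 0.1 gives s ≈ 54.39.
So α = 0.81·54.39 ≈ 44.06, β = 0.19·54.39 ≈ 10.33.

α ≈ 44.06, β ≈ 10.33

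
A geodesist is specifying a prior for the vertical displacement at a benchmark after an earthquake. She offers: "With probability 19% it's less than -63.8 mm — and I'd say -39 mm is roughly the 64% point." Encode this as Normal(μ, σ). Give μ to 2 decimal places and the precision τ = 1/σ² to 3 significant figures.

For Normal(μ,σ), the p-quantile is μ + z_p·σ. Here z_{0.19} = -0.8779, z_{0.64} = 0.3585.
So -63.8 = μ − 0.8779σ and -39 = μ + 0.3585σ.
Subtracting: σ = (-39 − -63.8)/(0.3585 − (-0.8779)) = 20.06.
Then μ = -63.8 − (-0.8779)·20.06 = -46.19.
Precision τ = 1/σ² = 1/20.06² = 0.00249.

μ = -46.19, τ = 0.00249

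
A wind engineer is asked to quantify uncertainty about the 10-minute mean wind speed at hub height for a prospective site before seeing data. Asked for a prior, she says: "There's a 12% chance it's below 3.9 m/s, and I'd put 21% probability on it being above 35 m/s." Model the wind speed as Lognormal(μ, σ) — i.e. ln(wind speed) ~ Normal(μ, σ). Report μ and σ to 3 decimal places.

μ ≈ 2.662, σ ≈ 1.107

If T ~ Lognormal(μ,σ) then ln T ~ Normal(μ,σ), so the p-quantile of ln T is μ + z_p·σ.
ln(3.9) = 1.361 and ln(35) = 3.555; z_{0.12} = -1.175, z_{0.79} = 0.8064.
σ = (3.555 − 1.361)/(0.8064 − (-1.175)) = 1.107.
μ = 1.361 − (-1.175)·1.107 = 2.662.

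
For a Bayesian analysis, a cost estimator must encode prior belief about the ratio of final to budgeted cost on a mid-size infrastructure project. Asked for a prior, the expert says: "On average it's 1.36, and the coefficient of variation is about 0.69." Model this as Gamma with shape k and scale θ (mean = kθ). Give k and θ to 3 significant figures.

For Gamma(k, scale θ): mean = kθ, variance = kθ², so CV = 1/√k.
CV = 0.69, hence k = 1/CV² = 2.1.
Then θ = mean/k = 1.36/2.1 = 0.647.

k ≈ 2.1, θ ≈ 0.647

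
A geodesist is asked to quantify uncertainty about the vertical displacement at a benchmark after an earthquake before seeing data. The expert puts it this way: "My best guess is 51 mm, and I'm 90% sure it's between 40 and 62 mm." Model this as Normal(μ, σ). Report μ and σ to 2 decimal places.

μ = 51.00, σ = 6.69

A symmetric 90% interval runs μ ± z·σ with z = 1.645.
Half-width = 11, so σ = 11/1.645 = 6.69.
μ is the stated best guess, 51.00.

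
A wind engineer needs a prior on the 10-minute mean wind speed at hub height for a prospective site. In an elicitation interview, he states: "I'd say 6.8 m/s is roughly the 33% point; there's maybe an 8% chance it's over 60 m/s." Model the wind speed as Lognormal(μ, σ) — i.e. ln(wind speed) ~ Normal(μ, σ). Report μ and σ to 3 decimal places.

If T ~ Lognormal(μ,σ) then ln T ~ Normal(μ,σ), so the p-quantile of ln T is μ + z_p·σ.
ln(6.8) = 1.917 and ln(60) = 4.094; z_{0.33} = -0.4399, z_{0.92} = 1.405.
σ = (4.094 − 1.917)/(1.405 − (-0.4399)) = 1.180.
μ = 1.917 − (-0.4399)·1.180 = 2.436.

μ ≈ 2.436, σ ≈ 1.180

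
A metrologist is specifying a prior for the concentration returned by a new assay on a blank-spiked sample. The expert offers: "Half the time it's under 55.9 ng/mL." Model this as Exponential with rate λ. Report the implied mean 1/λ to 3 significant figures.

mean ≈ 80.6 ng/mL

Exponential median = ln 2 / λ, so λ = ln 2 / 55.9 = 0.0124.
Mean = 1/λ = 80.6 ng/mL.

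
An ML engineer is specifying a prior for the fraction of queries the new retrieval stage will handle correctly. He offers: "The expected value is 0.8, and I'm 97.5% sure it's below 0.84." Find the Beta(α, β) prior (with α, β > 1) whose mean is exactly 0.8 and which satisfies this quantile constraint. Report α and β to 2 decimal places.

α ≈ 282.56, β ≈ 70.64

With mean 0.8 fixed, write α = 0.8s, β = 0.2s where s = α+β.
Need P(θ < 0.84) = 0.975 under Beta(0.8s, 0.2s). Normal approximation: (q−m)/√(m(1−m)/s) ≈ z_{0.975} = 1.96, so s ≈ 0.8·0.2·(1.96)²/(0.84−0.8)² = 384.1.
At s = 384.1: P(θ<0.84) ≈ 0.980. Adjusting to match 0.975 gives s ≈ 353.20.
So α = 0.8·353.20 ≈ 282.56, β = 0.2·353.20 ≈ 70.64.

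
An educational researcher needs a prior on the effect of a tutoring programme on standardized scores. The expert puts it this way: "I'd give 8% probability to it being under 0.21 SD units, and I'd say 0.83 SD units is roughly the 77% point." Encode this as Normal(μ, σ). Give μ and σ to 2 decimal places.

The p-quantile of Normal(μ,σ) is μ + z_p·σ, with z_{0.08} = -1.405 and z_{0.77} = 0.7388.
Eliminate σ: μ = (z₂·x₁ − z₁·x₂)/(z₂ − z₁) = (0.7388·0.21 − (-1.405)·0.83)/2.144 = 0.62.
Then σ = (x₂ − x₁)/(z₂ − z₁) = (0.83 − 0.21)/2.144 = 0.29.

μ = 0.62, σ = 0.29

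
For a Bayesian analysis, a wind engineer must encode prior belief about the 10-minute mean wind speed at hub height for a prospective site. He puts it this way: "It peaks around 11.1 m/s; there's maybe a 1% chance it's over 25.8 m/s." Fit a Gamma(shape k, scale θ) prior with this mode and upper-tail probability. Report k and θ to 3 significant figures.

Gamma(k,θ) with k>1 has mode (k−1)θ, so θ = 11.1/(k−1).
Need P(X < 25.8) = 0.99 with θ tied to k this way. Start at k = 2, θ = 11.1: P(X<25.8) ≈ 0.675.
Too low — raise k to concentrate. Iterating converges to k ≈ 7.7.
Then θ = 11.1/(7.7−1) ≈ 1.66.

k ≈ 7.7, θ ≈ 1.66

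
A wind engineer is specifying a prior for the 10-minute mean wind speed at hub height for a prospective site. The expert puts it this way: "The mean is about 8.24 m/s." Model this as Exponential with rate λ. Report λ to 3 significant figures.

λ ≈ 0.121

Exponential mean = 1/λ, so λ = 1/8.24 = 0.121.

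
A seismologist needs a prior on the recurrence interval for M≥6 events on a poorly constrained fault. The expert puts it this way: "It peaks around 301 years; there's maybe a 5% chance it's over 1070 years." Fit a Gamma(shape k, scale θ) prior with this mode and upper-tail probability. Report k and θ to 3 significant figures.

Gamma(k,θ) with k>1 has mode (k−1)θ, so θ = 301/(k−1).
Need P(X < 1070) = 0.95 with θ tied to k this way. Start at k = 2, θ = 301: P(X<1070) ≈ 0.870.
Too low — raise k to concentrate. Iterating converges to k ≈ 2.6.
Then θ = 301/(2.6−1) ≈ 188.

k ≈ 2.6, θ ≈ 188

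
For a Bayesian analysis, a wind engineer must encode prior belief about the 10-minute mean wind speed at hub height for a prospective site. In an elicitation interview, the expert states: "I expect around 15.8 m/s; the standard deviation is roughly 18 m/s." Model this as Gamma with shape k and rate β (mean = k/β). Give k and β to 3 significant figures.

k ≈ 0.77, β ≈ 0.0488

For Gamma(k, rate β): mean = k/β, variance = k/β², so CV = 1/√k.
CV = SD/mean = 18/15.8 = 1.139, hence k = 1/CV² = 0.77.
Then β = k/mean = 0.77/15.8 = 0.0488.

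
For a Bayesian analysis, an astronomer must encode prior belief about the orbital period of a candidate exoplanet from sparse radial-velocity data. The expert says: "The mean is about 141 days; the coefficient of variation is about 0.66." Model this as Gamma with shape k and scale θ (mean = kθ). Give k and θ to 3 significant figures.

k ≈ 2.3, θ ≈ 61.4

For Gamma(k, scale θ): mean = kθ, variance = kθ², so CV = 1/√k.
CV = 0.66, hence k = 1/CV² = 2.3.
Then θ = mean/k = 141/2.3 = 61.4.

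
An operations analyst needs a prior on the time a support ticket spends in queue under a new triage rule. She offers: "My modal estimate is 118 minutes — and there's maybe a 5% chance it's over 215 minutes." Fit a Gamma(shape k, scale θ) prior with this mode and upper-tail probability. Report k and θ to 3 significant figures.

k ≈ 8.74, θ ≈ 15.2

Gamma(k,θ) with k>1 has mode (k−1)θ, so θ = 118/(k−1).
Need P(X < 215) = 0.95 with θ tied to k this way. Start at k = 2, θ = 118: P(X<215) ≈ 0.544.
Too low — raise k to concentrate. Iterating converges to k ≈ 8.74.
Then θ = 118/(8.74−1) ≈ 15.2.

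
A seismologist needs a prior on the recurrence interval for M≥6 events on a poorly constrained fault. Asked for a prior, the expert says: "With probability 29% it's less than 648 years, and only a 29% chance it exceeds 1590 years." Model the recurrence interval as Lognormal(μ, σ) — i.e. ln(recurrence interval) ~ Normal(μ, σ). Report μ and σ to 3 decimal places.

If T ~ Lognormal(μ,σ) then ln T ~ Normal(μ,σ), so the p-quantile of ln T is μ + z_p·σ.
ln(648) = 6.474 and ln(1590) = 7.371; z_{0.29} = -0.5534, z_{0.71} = 0.5534.
σ = (7.371 − 6.474)/(0.5534 − (-0.5534)) = 0.811.
μ = 6.474 − (-0.5534)·0.811 = 6.923.

μ ≈ 6.923, σ ≈ 0.811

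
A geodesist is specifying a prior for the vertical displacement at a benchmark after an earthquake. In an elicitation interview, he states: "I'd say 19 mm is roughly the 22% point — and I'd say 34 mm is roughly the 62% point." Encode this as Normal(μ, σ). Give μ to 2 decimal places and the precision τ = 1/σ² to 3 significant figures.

The p-quantile of Normal(μ,σ) is μ + z_p·σ, with z_{0.22} = -0.7722 and z_{0.62} = 0.3055.
Eliminate σ: μ = (z₂·x₁ − z₁·x₂)/(z₂ − z₁) = (0.3055·19 − (-0.7722)·34)/1.078 = 29.75.
Then σ = (x₂ − x₁)/(z₂ − z₁) = (34 − 19)/1.078 = 13.92.
Precision τ = 1/σ² = 1/13.92² = 0.00516.

μ = 29.75, τ = 0.00516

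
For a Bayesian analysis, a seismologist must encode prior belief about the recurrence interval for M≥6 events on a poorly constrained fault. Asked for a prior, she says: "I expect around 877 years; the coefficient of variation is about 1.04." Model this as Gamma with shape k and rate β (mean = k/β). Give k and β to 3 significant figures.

For Gamma(k, rate β): mean = k/β, variance = k/β², so CV = 1/√k.
CV = 1.04, hence k = 1/CV² = 0.925.
Then β = k/mean = 0.925/877 = 0.00105.

k ≈ 0.925, β ≈ 0.00105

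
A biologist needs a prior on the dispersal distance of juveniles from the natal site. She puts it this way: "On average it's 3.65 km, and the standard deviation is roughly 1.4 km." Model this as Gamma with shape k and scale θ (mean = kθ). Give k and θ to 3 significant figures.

For Gamma(k, scale θ): mean = kθ, variance = kθ², so CV = 1/√k.
CV = SD/mean = 1.4/3.65 = 0.3836, hence k = 1/CV² = 6.8.
Then θ = mean/k = 3.65/6.8 = 0.537.

k ≈ 6.8, θ ≈ 0.537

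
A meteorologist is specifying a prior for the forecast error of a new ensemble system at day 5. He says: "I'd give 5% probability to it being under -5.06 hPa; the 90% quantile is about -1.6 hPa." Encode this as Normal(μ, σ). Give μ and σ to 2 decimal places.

μ = -3.12, σ = 1.18

For Normal(μ,σ), the p-quantile is μ + z_p·σ. Here z_{0.05} = -1.645, z_{0.9} = 1.282.
So -5.06 = μ − 1.645σ and -1.6 = μ + 1.282σ.
Subtracting: σ = (-1.6 − -5.06)/(1.282 − (-1.645)) = 1.18.
Then μ = -5.06 − (-1.645)·1.18 = -3.12.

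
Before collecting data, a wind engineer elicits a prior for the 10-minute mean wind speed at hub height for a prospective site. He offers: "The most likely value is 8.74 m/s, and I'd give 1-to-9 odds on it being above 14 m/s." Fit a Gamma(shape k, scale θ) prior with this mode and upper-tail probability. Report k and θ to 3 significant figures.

Gamma(k,θ) with k>1 has mode (k−1)θ, so θ = 8.74/(k−1).
Need P(X < 14) = 0.9 with θ tied to k this way. Start at k = 2, θ = 8.74: P(X<14) ≈ 0.476.
Too low — raise k to concentrate. Iterating converges to k ≈ 9.46.
Then θ = 8.74/(9.46−1) ≈ 1.03.

k ≈ 9.46, θ ≈ 1.03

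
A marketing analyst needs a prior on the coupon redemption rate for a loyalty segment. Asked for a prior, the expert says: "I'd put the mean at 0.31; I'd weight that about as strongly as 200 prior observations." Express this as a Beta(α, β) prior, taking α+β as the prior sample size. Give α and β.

α = 62, β = 138

Under the effective-sample-size interpretation, Beta(α, β) has prior mean α/(α+β) and prior sample size α+β.
So α+β = 200 and α/(α+β) = 0.31, giving α = 0.31·200 = 62 and β = 200 − 62 = 138.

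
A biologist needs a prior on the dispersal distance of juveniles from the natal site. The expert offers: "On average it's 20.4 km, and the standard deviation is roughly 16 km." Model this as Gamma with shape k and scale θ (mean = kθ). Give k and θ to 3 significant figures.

For Gamma(k, scale θ): mean = kθ, variance = kθ², so CV = 1/√k.
CV = SD/mean = 16/20.4 = 0.7843, hence k = 1/CV² = 1.63.
Then θ = mean/k = 20.4/1.63 = 12.5.

k ≈ 1.63, θ ≈ 12.5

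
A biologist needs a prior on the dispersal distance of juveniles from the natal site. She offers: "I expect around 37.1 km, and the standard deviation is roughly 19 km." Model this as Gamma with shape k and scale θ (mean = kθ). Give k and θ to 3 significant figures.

For Gamma(k, scale θ): mean = kθ, variance = kθ², so CV = 1/√k.
CV = SD/mean = 19/37.1 = 0.5121, hence k = 1/CV² = 3.81.
Then θ = mean/k = 37.1/3.81 = 9.73.

k ≈ 3.81, θ ≈ 9.73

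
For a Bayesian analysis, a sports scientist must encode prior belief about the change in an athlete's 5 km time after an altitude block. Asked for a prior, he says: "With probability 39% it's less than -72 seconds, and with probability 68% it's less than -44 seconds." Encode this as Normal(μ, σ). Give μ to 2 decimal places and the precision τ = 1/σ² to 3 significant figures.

The p-quantile of Normal(μ,σ) is μ + z_p·σ, with z_{0.39} = -0.2793 and z_{0.68} = 0.4677.
Eliminate σ: μ = (z₂·x₁ − z₁·x₂)/(z₂ − z₁) = (0.4677·-72 − (-0.2793)·-44)/0.747 = -61.53.
Then σ = (x₂ − x₁)/(z₂ − z₁) = (-44 − -72)/0.747 = 37.48.
Precision τ = 1/σ² = 1/37.48² = 0.000712.

μ = -61.53, τ = 0.000712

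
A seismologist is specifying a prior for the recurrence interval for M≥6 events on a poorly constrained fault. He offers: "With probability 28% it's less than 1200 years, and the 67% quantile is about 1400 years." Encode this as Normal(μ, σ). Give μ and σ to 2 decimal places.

For Normal(μ,σ), the p-quantile is μ + z_p·σ. Here z_{0.28} = -0.5828, z_{0.67} = 0.4399.
So 1200 = μ − 0.5828σ and 1400 = μ + 0.4399σ.
Subtracting: σ = (1400 − 1200)/(0.4399 − (-0.5828)) = 195.55.
Then μ = 1200 − (-0.5828)·195.55 = 1313.97.

μ = 1313.97, σ = 195.55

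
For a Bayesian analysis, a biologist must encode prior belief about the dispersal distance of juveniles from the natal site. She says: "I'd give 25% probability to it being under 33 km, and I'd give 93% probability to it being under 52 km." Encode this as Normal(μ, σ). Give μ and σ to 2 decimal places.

For Normal(μ,σ), the p-quantile is μ + z_p·σ. Here z_{0.25} = -0.6745, z_{0.93} = 1.476.
So 33 = μ − 0.6745σ and 52 = μ + 1.476σ.
Subtracting: σ = (52 − 33)/(1.476 − (-0.6745)) = 8.84.
Then μ = 33 − (-0.6745)·8.84 = 38.96.

μ = 38.96, σ = 8.84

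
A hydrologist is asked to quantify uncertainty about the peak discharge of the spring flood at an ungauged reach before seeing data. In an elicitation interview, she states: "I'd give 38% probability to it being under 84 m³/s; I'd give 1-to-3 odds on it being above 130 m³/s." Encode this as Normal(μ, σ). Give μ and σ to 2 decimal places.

For Normal(μ,σ), the p-quantile is μ + z_p·σ. Here z_{0.38} = -0.3055, z_{0.75} = 0.6745.
So 84 = μ − 0.3055σ and 130 = μ + 0.6745σ.
Subtracting: σ = (130 − 84)/(0.6745 − (-0.3055)) = 46.94.
Then μ = 84 − (-0.3055)·46.94 = 98.34.

μ = 98.34, σ = 46.94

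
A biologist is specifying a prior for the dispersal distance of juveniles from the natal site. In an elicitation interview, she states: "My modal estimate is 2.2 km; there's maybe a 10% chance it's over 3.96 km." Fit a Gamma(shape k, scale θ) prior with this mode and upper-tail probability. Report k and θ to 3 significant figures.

Gamma(k,θ) with k>1 has mode (k−1)θ, so θ = 2.2/(k−1).
Need P(X < 3.96) = 0.9 with θ tied to k this way. Start at k = 2, θ = 2.2: P(X<3.96) ≈ 0.537.
Too low — raise k to concentrate. Iterating converges to k ≈ 6.51.
Then θ = 2.2/(6.51−1) ≈ 0.399.

k ≈ 6.51, θ ≈ 0.399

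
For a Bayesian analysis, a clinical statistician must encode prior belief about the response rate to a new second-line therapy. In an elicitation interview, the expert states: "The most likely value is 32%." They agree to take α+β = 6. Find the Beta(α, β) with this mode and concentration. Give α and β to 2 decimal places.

α = 2.28, β = 3.72

For α,β > 1 the Beta mode is (α−1)/(α+β−2). With α+β = 6, the mode is (α−1)/4.
Set (α−1)/4 = 0.32 → α = 1 + 0.32·4 = 2.28.
β = 6 − α = 3.72.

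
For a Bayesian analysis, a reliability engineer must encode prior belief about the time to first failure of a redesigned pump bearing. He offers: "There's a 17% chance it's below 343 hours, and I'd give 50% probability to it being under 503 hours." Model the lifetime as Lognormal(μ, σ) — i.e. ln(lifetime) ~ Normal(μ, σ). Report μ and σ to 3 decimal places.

μ ≈ 6.221, σ ≈ 0.401

If T ~ Lognormal(μ,σ) then ln T ~ Normal(μ,σ), so the p-quantile of ln T is μ + z_p·σ.
ln(343) = 5.838 and ln(503) = 6.221; z_{0.17} = -0.9542, z_{0.5} = 0.
σ = (6.221 − 5.838)/(0 − (-0.9542)) = 0.401.
μ = 5.838 − (-0.9542)·0.401 = 6.221.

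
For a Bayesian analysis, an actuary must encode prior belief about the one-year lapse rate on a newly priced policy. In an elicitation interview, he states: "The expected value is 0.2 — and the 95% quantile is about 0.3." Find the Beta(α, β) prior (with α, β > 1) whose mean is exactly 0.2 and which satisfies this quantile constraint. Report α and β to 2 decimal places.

α ≈ 9.74, β ≈ 38.96

With mean 0.2 fixed, write α = 0.2s, β = 0.8s where s = α+β.
Need P(θ < 0.3) = 0.95 under Beta(0.2s, 0.8s). Normal approximation: (q−m)/√(m(1−m)/s) ≈ z_{0.95} = 1.64, so s ≈ 0.2·0.8·(1.64)²/(0.3−0.2)² = 43.3.
At s = 43.3: P(θ<0.3) ≈ 0.940. Adjusting to match 0.95 gives s ≈ 48.70.
So α = 0.2·48.70 ≈ 9.74, β = 0.8·48.70 ≈ 38.96.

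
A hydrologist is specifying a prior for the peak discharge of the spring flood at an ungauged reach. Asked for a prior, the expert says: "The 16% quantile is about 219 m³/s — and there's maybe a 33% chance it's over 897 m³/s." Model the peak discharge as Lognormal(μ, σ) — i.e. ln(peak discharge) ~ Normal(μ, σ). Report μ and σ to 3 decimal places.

μ ≈ 6.367, σ ≈ 0.983

If T ~ Lognormal(μ,σ) then ln T ~ Normal(μ,σ), so the p-quantile of ln T is μ + z_p·σ.
ln(219) = 5.389 and ln(897) = 6.799; z_{0.16} = -0.9945, z_{0.67} = 0.4399.
σ = (6.799 − 5.389)/(0.4399 − (-0.9945)) = 0.983.
μ = 5.389 − (-0.9945)·0.983 = 6.367.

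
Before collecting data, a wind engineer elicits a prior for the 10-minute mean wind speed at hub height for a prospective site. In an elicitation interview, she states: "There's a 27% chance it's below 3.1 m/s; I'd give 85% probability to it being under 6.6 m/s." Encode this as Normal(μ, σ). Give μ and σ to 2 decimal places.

For Normal(μ,σ), the p-quantile is μ + z_p·σ. Here z_{0.27} = -0.6128, z_{0.85} = 1.036.
So 3.1 = μ − 0.6128σ and 6.6 = μ + 1.036σ.
Subtracting: σ = (6.6 − 3.1)/(1.036 − (-0.6128)) = 2.12.
Then μ = 3.1 − (-0.6128)·2.12 = 4.40.

μ = 4.40, σ = 2.12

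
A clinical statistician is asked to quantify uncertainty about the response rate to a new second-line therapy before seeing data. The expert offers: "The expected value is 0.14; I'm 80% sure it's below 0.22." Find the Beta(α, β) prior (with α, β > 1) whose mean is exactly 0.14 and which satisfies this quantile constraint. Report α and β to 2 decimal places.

α ≈ 1.39, β ≈ 8.55

With mean 0.14 fixed, write α = 0.14s, β = 0.86s where s = α+β.
Need P(θ < 0.22) = 0.8 under Beta(0.14s, 0.86s). Normal approximation: (q−m)/√(m(1−m)/s) ≈ z_{0.8} = 0.842, so s ≈ 0.14·0.86·(0.842)²/(0.22−0.14)² = 13.3.
At s = 13.3: P(θ<0.22) ≈ 0.820. Adjusting to match 0.8 gives s ≈ 9.94.
So α = 0.14·9.94 ≈ 1.39, β = 0.86·9.94 ≈ 8.55.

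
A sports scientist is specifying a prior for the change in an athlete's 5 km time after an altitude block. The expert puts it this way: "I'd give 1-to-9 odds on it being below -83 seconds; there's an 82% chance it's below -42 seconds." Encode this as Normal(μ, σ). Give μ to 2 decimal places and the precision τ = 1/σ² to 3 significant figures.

The p-quantile of Normal(μ,σ) is μ + z_p·σ, with z_{0.1} = -1.282 and z_{0.82} = 0.9154.
Eliminate σ: μ = (z₂·x₁ − z₁·x₂)/(z₂ − z₁) = (0.9154·-83 − (-1.282)·-42)/2.197 = -59.08.
Then σ = (x₂ − x₁)/(z₂ − z₁) = (-42 − -83)/2.197 = 18.66.
Precision τ = 1/σ² = 1/18.66² = 0.00287.

μ = -59.08, τ = 0.00287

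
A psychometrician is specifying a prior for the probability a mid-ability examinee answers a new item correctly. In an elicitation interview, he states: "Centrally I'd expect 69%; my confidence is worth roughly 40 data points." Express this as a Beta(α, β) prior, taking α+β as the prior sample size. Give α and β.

Under the effective-sample-size interpretation, Beta(α, β) has prior mean α/(α+β) and prior sample size α+β.
So α+β = 40 and α/(α+β) = 0.69, giving α = 0.69·40 = 27.6 and β = 40 − 27.6 = 12.4.

α = 27.6, β = 12.4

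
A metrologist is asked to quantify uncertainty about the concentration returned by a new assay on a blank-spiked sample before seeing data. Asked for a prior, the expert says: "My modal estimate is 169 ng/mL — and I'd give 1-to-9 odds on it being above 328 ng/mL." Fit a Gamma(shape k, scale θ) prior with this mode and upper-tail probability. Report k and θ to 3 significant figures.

Gamma(k,θ) with k>1 has mode (k−1)θ, so θ = 169/(k−1).
Need P(X < 328) = 0.9 with θ tied to k this way. Start at k = 2, θ = 169: P(X<328) ≈ 0.578.
Too low — raise k to concentrate. Iterating converges to k ≈ 5.35.
Then θ = 169/(5.35−1) ≈ 38.8.

k ≈ 5.35, θ ≈ 38.8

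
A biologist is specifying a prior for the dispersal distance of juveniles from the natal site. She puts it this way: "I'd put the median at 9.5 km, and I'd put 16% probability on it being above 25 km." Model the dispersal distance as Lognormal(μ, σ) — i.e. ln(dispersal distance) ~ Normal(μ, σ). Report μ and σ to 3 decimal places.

μ ≈ 2.251, σ ≈ 0.973

If T ~ Lognormal(μ,σ) then ln T ~ Normal(μ,σ), so the p-quantile of ln T is μ + z_p·σ.
ln(9.5) = 2.251 and ln(25) = 3.219; z_{0.5} = 0, z_{0.84} = 0.9945.
σ = (3.219 − 2.251)/(0.9945 − (0)) = 0.973.
μ = 2.251 − (0)·0.973 = 2.251.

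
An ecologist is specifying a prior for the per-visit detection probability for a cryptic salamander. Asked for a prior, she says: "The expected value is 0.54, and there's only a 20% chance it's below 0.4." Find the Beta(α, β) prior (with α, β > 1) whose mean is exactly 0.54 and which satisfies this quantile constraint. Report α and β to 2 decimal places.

With mean 0.54 fixed, write α = 0.54s, β = 0.46s where s = α+β.
Need P(θ < 0.4) = 0.2 under Beta(0.54s, 0.46s). Normal approximation: (q−m)/√(m(1−m)/s) ≈ z_{0.2} = -0.842, so s ≈ 0.54·0.46·(-0.842)²/(0.4−0.54)² = 9.0.
At s = 9.0: P(θ<0.4) ≈ 0.200. Adjusting to match 0.2 gives s ≈ 9.00.
So α = 0.54·9.00 ≈ 4.86, β = 0.46·9.00 ≈ 4.14.

α ≈ 4.86, β ≈ 4.14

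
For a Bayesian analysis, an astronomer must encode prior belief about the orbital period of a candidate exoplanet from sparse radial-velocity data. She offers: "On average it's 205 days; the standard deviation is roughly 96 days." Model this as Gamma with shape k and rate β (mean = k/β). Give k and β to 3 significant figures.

k ≈ 4.56, β ≈ 0.0222

For Gamma(k, rate β): mean = k/β, variance = k/β², so CV = 1/√k.
CV = SD/mean = 96/205 = 0.4683, hence k = 1/CV² = 4.56.
Then β = k/mean = 4.56/205 = 0.0222.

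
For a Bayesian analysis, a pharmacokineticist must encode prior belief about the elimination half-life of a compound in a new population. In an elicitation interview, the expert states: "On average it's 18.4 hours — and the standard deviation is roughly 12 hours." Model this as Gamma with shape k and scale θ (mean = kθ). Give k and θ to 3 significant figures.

For Gamma(k, scale θ): mean = kθ, variance = kθ², so CV = 1/√k.
CV = SD/mean = 12/18.4 = 0.6522, hence k = 1/CV² = 2.35.
Then θ = mean/k = 18.4/2.35 = 7.83.

k ≈ 2.35, θ ≈ 7.83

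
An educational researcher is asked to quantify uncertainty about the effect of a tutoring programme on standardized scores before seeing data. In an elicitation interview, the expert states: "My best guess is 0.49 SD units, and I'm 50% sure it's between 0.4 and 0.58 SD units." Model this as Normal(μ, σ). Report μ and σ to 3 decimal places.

μ = 0.490, σ = 0.133

A symmetric 50% interval runs μ ± z·σ with z = 0.6745.
Half-width = 0.09, so σ = 0.09/0.6745 = 0.133.
μ is the stated best guess, 0.490.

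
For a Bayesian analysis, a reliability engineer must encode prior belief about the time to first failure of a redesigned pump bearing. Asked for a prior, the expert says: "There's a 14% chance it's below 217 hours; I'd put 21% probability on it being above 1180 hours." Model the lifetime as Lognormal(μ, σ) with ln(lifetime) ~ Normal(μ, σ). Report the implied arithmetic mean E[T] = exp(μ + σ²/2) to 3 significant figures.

E[T] ≈ 856 hours

If T ~ Lognormal(μ,σ) then ln T ~ Normal(μ,σ), so the p-quantile of ln T is μ + z_p·σ.
ln(217) = 5.38 and ln(1180) = 7.073; z_{0.14} = -1.08, z_{0.79} = 0.8064.
σ = (7.073 − 5.38)/(0.8064 − (-1.08)) = 0.898.
μ = 5.38 − (-1.08)·0.898 = 6.349.
E[T] = exp(μ + σ²/2) = exp(6.349 + 0.4028) = 856 hours.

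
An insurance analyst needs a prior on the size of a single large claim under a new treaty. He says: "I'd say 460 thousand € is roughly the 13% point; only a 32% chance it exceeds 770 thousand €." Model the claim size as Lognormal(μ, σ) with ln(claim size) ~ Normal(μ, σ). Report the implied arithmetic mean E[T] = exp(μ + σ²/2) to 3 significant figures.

If T ~ Lognormal(μ,σ) then ln T ~ Normal(μ,σ), so the p-quantile of ln T is μ + z_p·σ.
ln(460) = 6.131 and ln(770) = 6.646; z_{0.13} = -1.126, z_{0.68} = 0.4677.
σ = (6.646 − 6.131)/(0.4677 − (-1.126)) = 0.323.
μ = 6.131 − (-1.126)·0.323 = 6.495.
E[T] = exp(μ + σ²/2) = exp(6.495 + 0.0522) = 697 thousand €.

E[T] ≈ 697 thousand €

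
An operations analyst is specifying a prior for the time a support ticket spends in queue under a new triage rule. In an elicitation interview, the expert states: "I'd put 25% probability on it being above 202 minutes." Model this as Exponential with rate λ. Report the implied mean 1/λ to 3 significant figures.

P(T > 202.0) = e^(−λ·202.0) = 0.25, so λ = −ln(0.25)/202.0 = 0.00686.
Mean = 1/λ = 146 minutes.

mean ≈ 146 minutes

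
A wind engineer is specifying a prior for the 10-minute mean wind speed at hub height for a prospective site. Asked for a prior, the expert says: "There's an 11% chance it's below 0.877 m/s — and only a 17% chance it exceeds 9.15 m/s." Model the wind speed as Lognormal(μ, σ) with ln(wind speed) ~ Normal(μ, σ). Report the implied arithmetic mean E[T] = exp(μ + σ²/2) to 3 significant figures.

If T ~ Lognormal(μ,σ) then ln T ~ Normal(μ,σ), so the p-quantile of ln T is μ + z_p·σ.
ln(0.877) = -0.1312 and ln(9.15) = 2.214; z_{0.11} = -1.227, z_{0.83} = 0.9542.
σ = (2.214 − -0.1312)/(0.9542 − (-1.227)) = 1.075.
μ = -0.1312 − (-1.227)·1.075 = 1.188.
E[T] = exp(μ + σ²/2) = exp(1.188 + 0.5782) = 5.85 m/s.

E[T] ≈ 5.85 m/s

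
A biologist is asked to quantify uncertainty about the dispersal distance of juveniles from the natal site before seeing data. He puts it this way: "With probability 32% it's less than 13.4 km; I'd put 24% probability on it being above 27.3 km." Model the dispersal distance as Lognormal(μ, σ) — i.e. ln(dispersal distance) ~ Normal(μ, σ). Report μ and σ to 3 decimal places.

If T ~ Lognormal(μ,σ) then ln T ~ Normal(μ,σ), so the p-quantile of ln T is μ + z_p·σ.
ln(13.4) = 2.595 and ln(27.3) = 3.307; z_{0.32} = -0.4677, z_{0.76} = 0.7063.
σ = (3.307 − 2.595)/(0.7063 − (-0.4677)) = 0.606.
μ = 2.595 − (-0.4677)·0.606 = 2.879.

μ ≈ 2.879, σ ≈ 0.606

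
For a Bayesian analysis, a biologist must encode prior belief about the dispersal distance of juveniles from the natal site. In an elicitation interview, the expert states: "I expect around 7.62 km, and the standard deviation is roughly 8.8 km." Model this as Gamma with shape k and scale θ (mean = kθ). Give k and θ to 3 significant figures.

k ≈ 0.75, θ ≈ 10.2

For Gamma(k, scale θ): mean = kθ, variance = kθ², so CV = 1/√k.
CV = SD/mean = 8.8/7.62 = 1.155, hence k = 1/CV² = 0.75.
Then θ = mean/k = 7.62/0.75 = 10.2.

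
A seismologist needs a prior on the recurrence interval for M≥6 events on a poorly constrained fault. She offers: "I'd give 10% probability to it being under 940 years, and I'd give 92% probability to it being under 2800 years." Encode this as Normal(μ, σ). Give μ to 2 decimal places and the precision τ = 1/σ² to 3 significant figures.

For Normal(μ,σ), the p-quantile is μ + z_p·σ. Here z_{0.1} = -1.282, z_{0.92} = 1.405.
So 940 = μ − 1.282σ and 2800 = μ + 1.405σ.
Subtracting: σ = (2800 − 940)/(1.405 − (-1.282)) = 692.32.
Then μ = 940 − (-1.282)·692.32 = 1827.24.
Precision τ = 1/σ² = 1/692.3² = 2.09e-06.

μ = 1827.24, τ = 2.09e-06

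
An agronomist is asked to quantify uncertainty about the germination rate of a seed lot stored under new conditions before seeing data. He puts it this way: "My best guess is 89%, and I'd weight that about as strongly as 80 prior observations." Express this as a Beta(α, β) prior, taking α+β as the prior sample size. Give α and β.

Under the effective-sample-size interpretation, Beta(α, β) has prior mean α/(α+β) and prior sample size α+β.
So α+β = 80 and α/(α+β) = 0.89, giving α = 0.89·80 = 71.2 and β = 80 − 71.2 = 8.8.

α = 71.2, β = 8.8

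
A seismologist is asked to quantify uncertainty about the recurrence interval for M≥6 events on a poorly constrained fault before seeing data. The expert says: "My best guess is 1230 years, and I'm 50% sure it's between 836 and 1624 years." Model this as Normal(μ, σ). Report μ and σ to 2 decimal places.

A symmetric 50% interval runs μ ± z·σ with z = 0.6745.
Half-width = 394, so σ = 394/0.6745 = 584.15.
μ is the stated best guess, 1230.00.

μ = 1230.00, σ = 584.15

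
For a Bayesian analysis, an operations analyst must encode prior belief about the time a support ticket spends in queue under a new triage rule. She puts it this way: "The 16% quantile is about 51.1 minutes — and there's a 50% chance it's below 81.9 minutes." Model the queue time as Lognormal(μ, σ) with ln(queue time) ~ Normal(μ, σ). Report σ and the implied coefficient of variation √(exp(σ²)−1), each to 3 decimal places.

σ ≈ 0.474, CV ≈ 0.502

If T ~ Lognormal(μ,σ) then ln T ~ Normal(μ,σ), so the p-quantile of ln T is μ + z_p·σ.
ln(51.1) = 3.934 and ln(81.9) = 4.405; z_{0.16} = -0.9945, z_{0.5} = 0.
σ = (4.405 − 3.934)/(0 − (-0.9945)) = 0.474.
μ = 3.934 − (-0.9945)·0.474 = 4.405.
CV = √(exp(σ²)−1) = √(exp(0.2250)−1) = 0.502.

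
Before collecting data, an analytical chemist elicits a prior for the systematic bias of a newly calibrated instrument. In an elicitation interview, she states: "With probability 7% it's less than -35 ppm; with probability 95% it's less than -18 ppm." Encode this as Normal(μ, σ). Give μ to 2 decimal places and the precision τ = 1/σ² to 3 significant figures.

For Normal(μ,σ), the p-quantile is μ + z_p·σ. Here z_{0.07} = -1.476, z_{0.95} = 1.645.
So -35 = μ − 1.476σ and -18 = μ + 1.645σ.
Subtracting: σ = (-18 − -35)/(1.645 − (-1.476)) = 5.45.
Then μ = -35 − (-1.476)·5.45 = -26.96.
Precision τ = 1/σ² = 1/5.448² = 0.0337.

μ = -26.96, τ = 0.0337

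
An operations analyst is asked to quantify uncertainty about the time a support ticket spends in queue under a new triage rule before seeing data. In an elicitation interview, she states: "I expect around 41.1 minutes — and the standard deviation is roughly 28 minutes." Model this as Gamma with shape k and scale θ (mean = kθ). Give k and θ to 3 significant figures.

k ≈ 2.15, θ ≈ 19.1

For Gamma(k, scale θ): mean = kθ, variance = kθ², so CV = 1/√k.
CV = SD/mean = 28/41.1 = 0.6813, hence k = 1/CV² = 2.15.
Then θ = mean/k = 41.1/2.15 = 19.1.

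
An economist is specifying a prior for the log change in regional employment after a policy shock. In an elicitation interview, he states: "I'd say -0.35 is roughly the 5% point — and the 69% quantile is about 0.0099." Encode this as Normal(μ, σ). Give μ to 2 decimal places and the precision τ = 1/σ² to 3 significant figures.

The p-quantile of Normal(μ,σ) is μ + z_p·σ, with z_{0.05} = -1.645 and z_{0.69} = 0.4959.
Eliminate σ: μ = (z₂·x₁ − z₁·x₂)/(z₂ − z₁) = (0.4959·-0.35 − (-1.645)·0.0099)/2.141 = -0.07.
Then σ = (x₂ − x₁)/(z₂ − z₁) = (0.0099 − -0.35)/2.141 = 0.17.
Precision τ = 1/σ² = 1/0.1681² = 35.4.

μ = -0.07, τ = 35.4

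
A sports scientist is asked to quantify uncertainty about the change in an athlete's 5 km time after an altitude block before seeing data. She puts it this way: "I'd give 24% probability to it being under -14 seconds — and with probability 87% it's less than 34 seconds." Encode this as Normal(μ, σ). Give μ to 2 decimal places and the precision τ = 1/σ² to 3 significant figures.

μ = 4.50, τ = 0.00146

The p-quantile of Normal(μ,σ) is μ + z_p·σ, with z_{0.24} = -0.7063 and z_{0.87} = 1.126.
Eliminate σ: μ = (z₂·x₁ − z₁·x₂)/(z₂ − z₁) = (1.126·-14 − (-0.7063)·34)/1.833 = 4.50.
Then σ = (x₂ − x₁)/(z₂ − z₁) = (34 − -14)/1.833 = 26.19.
Precision τ = 1/σ² = 1/26.19² = 0.00146.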